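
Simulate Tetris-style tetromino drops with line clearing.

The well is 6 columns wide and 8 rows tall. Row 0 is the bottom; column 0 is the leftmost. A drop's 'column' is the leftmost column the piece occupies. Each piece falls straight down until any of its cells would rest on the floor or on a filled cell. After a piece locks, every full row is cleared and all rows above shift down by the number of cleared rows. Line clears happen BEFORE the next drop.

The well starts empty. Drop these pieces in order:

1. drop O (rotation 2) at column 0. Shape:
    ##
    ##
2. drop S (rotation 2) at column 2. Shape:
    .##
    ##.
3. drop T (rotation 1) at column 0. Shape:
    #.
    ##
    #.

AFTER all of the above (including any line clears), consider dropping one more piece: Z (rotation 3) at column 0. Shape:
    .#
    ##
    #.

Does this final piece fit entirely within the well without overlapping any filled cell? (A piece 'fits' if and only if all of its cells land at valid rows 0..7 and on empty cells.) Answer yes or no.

Drop 1: O rot2 at col 0 lands with bottom-row=0; cleared 0 line(s) (total 0); column heights now [2 2 0 0 0 0], max=2
Drop 2: S rot2 at col 2 lands with bottom-row=0; cleared 0 line(s) (total 0); column heights now [2 2 1 2 2 0], max=2
Drop 3: T rot1 at col 0 lands with bottom-row=2; cleared 0 line(s) (total 0); column heights now [5 4 1 2 2 0], max=5
Test piece Z rot3 at col 0 (width 2): heights before test = [5 4 1 2 2 0]; fits = True

Answer: yes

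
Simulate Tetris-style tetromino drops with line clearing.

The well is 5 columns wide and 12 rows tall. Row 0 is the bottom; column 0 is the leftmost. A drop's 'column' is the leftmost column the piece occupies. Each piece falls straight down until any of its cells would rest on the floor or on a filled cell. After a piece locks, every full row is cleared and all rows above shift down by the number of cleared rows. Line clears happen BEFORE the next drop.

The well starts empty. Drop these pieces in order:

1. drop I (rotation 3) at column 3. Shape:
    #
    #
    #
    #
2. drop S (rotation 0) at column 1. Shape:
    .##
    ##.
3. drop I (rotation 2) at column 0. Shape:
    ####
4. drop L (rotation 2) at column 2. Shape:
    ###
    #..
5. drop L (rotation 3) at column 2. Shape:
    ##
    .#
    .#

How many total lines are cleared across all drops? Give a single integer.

Drop 1: I rot3 at col 3 lands with bottom-row=0; cleared 0 line(s) (total 0); column heights now [0 0 0 4 0], max=4
Drop 2: S rot0 at col 1 lands with bottom-row=3; cleared 0 line(s) (total 0); column heights now [0 4 5 5 0], max=5
Drop 3: I rot2 at col 0 lands with bottom-row=5; cleared 0 line(s) (total 0); column heights now [6 6 6 6 0], max=6
Drop 4: L rot2 at col 2 lands with bottom-row=6; cleared 0 line(s) (total 0); column heights now [6 6 8 8 8], max=8
Drop 5: L rot3 at col 2 lands with bottom-row=8; cleared 0 line(s) (total 0); column heights now [6 6 11 11 8], max=11

Answer: 0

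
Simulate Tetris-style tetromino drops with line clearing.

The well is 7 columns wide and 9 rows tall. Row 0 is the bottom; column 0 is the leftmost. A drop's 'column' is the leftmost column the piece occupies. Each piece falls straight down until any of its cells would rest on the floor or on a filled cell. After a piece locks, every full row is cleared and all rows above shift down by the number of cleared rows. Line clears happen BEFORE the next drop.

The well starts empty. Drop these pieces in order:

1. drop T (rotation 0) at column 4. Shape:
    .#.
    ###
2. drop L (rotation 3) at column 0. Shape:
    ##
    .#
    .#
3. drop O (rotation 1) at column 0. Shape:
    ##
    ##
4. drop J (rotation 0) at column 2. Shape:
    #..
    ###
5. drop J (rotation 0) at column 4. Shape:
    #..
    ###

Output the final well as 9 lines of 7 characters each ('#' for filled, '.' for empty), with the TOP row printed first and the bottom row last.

Answer: .......
.......
.......
.......
##.....
##..#..
###.###
.#####.
.#..###

Derivation:
Drop 1: T rot0 at col 4 lands with bottom-row=0; cleared 0 line(s) (total 0); column heights now [0 0 0 0 1 2 1], max=2
Drop 2: L rot3 at col 0 lands with bottom-row=0; cleared 0 line(s) (total 0); column heights now [3 3 0 0 1 2 1], max=3
Drop 3: O rot1 at col 0 lands with bottom-row=3; cleared 0 line(s) (total 0); column heights now [5 5 0 0 1 2 1], max=5
Drop 4: J rot0 at col 2 lands with bottom-row=1; cleared 0 line(s) (total 0); column heights now [5 5 3 2 2 2 1], max=5
Drop 5: J rot0 at col 4 lands with bottom-row=2; cleared 0 line(s) (total 0); column heights now [5 5 3 2 4 3 3], max=5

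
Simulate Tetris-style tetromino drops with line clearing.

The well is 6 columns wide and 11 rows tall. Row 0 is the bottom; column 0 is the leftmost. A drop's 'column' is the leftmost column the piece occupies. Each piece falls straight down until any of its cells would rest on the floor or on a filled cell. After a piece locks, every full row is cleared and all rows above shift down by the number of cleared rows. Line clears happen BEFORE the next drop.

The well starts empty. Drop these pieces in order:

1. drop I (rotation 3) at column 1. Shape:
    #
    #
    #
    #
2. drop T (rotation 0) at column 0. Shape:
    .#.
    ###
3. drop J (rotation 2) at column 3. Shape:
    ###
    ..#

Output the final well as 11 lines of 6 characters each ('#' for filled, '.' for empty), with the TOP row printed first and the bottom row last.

Drop 1: I rot3 at col 1 lands with bottom-row=0; cleared 0 line(s) (total 0); column heights now [0 4 0 0 0 0], max=4
Drop 2: T rot0 at col 0 lands with bottom-row=4; cleared 0 line(s) (total 0); column heights now [5 6 5 0 0 0], max=6
Drop 3: J rot2 at col 3 lands with bottom-row=0; cleared 0 line(s) (total 0); column heights now [5 6 5 2 2 2], max=6

Answer: ......
......
......
......
......
.#....
###...
.#....
.#....
.#.###
.#...#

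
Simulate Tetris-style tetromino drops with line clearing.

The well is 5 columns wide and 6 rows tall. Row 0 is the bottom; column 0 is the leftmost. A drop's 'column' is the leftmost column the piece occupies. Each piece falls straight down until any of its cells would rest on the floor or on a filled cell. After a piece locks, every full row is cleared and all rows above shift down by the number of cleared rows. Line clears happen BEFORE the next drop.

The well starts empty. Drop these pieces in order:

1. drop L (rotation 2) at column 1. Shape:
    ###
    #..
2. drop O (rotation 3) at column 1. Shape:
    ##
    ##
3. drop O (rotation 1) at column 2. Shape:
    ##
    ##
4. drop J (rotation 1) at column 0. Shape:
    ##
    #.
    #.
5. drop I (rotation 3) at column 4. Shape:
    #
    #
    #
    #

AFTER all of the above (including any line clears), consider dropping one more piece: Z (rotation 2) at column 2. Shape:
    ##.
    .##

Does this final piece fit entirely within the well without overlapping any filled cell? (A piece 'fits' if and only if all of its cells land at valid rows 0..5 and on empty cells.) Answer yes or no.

Drop 1: L rot2 at col 1 lands with bottom-row=0; cleared 0 line(s) (total 0); column heights now [0 2 2 2 0], max=2
Drop 2: O rot3 at col 1 lands with bottom-row=2; cleared 0 line(s) (total 0); column heights now [0 4 4 2 0], max=4
Drop 3: O rot1 at col 2 lands with bottom-row=4; cleared 0 line(s) (total 0); column heights now [0 4 6 6 0], max=6
Drop 4: J rot1 at col 0 lands with bottom-row=2; cleared 0 line(s) (total 0); column heights now [5 5 6 6 0], max=6
Drop 5: I rot3 at col 4 lands with bottom-row=0; cleared 0 line(s) (total 0); column heights now [5 5 6 6 4], max=6
Test piece Z rot2 at col 2 (width 3): heights before test = [5 5 6 6 4]; fits = False

Answer: no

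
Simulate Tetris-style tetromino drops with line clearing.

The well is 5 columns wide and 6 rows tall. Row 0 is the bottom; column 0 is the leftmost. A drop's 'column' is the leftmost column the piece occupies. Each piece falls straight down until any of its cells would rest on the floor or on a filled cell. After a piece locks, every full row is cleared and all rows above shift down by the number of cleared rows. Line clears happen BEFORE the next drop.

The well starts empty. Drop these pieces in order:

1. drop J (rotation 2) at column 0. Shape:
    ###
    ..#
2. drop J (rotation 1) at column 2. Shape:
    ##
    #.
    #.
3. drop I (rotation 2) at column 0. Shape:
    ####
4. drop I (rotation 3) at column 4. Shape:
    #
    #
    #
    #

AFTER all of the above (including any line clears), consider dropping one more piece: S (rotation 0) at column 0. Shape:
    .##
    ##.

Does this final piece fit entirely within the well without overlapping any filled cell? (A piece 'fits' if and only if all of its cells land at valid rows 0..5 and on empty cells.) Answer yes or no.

Drop 1: J rot2 at col 0 lands with bottom-row=0; cleared 0 line(s) (total 0); column heights now [2 2 2 0 0], max=2
Drop 2: J rot1 at col 2 lands with bottom-row=2; cleared 0 line(s) (total 0); column heights now [2 2 5 5 0], max=5
Drop 3: I rot2 at col 0 lands with bottom-row=5; cleared 0 line(s) (total 0); column heights now [6 6 6 6 0], max=6
Drop 4: I rot3 at col 4 lands with bottom-row=0; cleared 0 line(s) (total 0); column heights now [6 6 6 6 4], max=6
Test piece S rot0 at col 0 (width 3): heights before test = [6 6 6 6 4]; fits = False

Answer: no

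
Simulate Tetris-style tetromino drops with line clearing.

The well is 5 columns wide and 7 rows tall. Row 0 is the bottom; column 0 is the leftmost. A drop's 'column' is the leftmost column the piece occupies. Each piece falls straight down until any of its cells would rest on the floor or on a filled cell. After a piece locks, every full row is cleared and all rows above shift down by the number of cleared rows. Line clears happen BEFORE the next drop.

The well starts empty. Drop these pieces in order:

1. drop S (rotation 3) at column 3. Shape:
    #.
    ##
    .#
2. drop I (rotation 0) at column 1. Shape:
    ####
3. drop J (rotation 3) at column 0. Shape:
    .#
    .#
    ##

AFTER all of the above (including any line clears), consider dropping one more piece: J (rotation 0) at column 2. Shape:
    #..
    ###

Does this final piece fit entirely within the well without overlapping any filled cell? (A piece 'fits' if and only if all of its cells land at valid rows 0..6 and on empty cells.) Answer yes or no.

Answer: yes

Derivation:
Drop 1: S rot3 at col 3 lands with bottom-row=0; cleared 0 line(s) (total 0); column heights now [0 0 0 3 2], max=3
Drop 2: I rot0 at col 1 lands with bottom-row=3; cleared 0 line(s) (total 0); column heights now [0 4 4 4 4], max=4
Drop 3: J rot3 at col 0 lands with bottom-row=4; cleared 0 line(s) (total 0); column heights now [5 7 4 4 4], max=7
Test piece J rot0 at col 2 (width 3): heights before test = [5 7 4 4 4]; fits = True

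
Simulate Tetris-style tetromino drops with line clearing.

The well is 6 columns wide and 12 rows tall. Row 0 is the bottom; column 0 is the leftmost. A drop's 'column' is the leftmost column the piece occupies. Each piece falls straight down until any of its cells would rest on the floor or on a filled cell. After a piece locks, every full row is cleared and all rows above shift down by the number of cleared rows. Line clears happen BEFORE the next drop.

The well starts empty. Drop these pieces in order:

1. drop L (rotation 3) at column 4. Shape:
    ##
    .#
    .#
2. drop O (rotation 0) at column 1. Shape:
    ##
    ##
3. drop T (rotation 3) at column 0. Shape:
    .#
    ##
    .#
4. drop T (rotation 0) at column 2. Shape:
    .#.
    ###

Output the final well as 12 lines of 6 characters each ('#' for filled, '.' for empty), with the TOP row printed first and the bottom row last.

Answer: ......
......
......
......
......
......
......
.#.#..
#####.
.#..##
.##..#
.##..#

Derivation:
Drop 1: L rot3 at col 4 lands with bottom-row=0; cleared 0 line(s) (total 0); column heights now [0 0 0 0 3 3], max=3
Drop 2: O rot0 at col 1 lands with bottom-row=0; cleared 0 line(s) (total 0); column heights now [0 2 2 0 3 3], max=3
Drop 3: T rot3 at col 0 lands with bottom-row=2; cleared 0 line(s) (total 0); column heights now [4 5 2 0 3 3], max=5
Drop 4: T rot0 at col 2 lands with bottom-row=3; cleared 0 line(s) (total 0); column heights now [4 5 4 5 4 3], max=5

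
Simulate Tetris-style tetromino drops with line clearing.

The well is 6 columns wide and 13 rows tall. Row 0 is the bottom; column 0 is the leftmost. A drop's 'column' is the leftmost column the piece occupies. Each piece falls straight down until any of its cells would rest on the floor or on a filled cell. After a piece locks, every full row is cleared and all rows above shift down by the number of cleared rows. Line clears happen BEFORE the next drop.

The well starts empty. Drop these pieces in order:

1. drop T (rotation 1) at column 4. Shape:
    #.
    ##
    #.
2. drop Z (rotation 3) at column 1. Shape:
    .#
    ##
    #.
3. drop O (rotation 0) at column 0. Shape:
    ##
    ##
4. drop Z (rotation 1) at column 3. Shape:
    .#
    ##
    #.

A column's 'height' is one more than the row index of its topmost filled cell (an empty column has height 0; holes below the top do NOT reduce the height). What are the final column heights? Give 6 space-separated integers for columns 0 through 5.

Drop 1: T rot1 at col 4 lands with bottom-row=0; cleared 0 line(s) (total 0); column heights now [0 0 0 0 3 2], max=3
Drop 2: Z rot3 at col 1 lands with bottom-row=0; cleared 0 line(s) (total 0); column heights now [0 2 3 0 3 2], max=3
Drop 3: O rot0 at col 0 lands with bottom-row=2; cleared 0 line(s) (total 0); column heights now [4 4 3 0 3 2], max=4
Drop 4: Z rot1 at col 3 lands with bottom-row=2; cleared 0 line(s) (total 0); column heights now [4 4 3 4 5 2], max=5

Answer: 4 4 3 4 5 2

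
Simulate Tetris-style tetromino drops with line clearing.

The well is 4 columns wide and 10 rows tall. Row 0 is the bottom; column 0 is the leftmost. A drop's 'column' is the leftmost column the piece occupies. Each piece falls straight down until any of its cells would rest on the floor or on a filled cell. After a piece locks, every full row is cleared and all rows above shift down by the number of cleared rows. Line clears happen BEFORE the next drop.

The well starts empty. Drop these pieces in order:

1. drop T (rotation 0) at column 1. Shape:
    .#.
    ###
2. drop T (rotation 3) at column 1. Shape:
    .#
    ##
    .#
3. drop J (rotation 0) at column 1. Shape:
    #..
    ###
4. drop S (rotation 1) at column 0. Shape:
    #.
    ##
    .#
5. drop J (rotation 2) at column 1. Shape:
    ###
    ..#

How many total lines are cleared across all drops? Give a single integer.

Drop 1: T rot0 at col 1 lands with bottom-row=0; cleared 0 line(s) (total 0); column heights now [0 1 2 1], max=2
Drop 2: T rot3 at col 1 lands with bottom-row=2; cleared 0 line(s) (total 0); column heights now [0 4 5 1], max=5
Drop 3: J rot0 at col 1 lands with bottom-row=5; cleared 0 line(s) (total 0); column heights now [0 7 6 6], max=7
Drop 4: S rot1 at col 0 lands with bottom-row=7; cleared 0 line(s) (total 0); column heights now [10 9 6 6], max=10
Drop 5: J rot2 at col 1 lands with bottom-row=8; cleared 1 line(s) (total 1); column heights now [9 9 6 9], max=9

Answer: 1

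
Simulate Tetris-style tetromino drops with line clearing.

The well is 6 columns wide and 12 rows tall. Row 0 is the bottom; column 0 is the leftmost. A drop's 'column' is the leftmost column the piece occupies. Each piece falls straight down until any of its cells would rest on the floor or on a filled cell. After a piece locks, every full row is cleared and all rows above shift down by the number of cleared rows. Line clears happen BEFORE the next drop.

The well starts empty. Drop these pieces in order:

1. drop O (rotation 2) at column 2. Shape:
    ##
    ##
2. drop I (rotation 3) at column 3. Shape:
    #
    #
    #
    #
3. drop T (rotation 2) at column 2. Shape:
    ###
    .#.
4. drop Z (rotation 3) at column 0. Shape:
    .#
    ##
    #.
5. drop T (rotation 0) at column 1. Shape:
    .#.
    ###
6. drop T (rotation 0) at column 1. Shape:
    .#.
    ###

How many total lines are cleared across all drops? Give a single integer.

Answer: 0

Derivation:
Drop 1: O rot2 at col 2 lands with bottom-row=0; cleared 0 line(s) (total 0); column heights now [0 0 2 2 0 0], max=2
Drop 2: I rot3 at col 3 lands with bottom-row=2; cleared 0 line(s) (total 0); column heights now [0 0 2 6 0 0], max=6
Drop 3: T rot2 at col 2 lands with bottom-row=6; cleared 0 line(s) (total 0); column heights now [0 0 8 8 8 0], max=8
Drop 4: Z rot3 at col 0 lands with bottom-row=0; cleared 0 line(s) (total 0); column heights now [2 3 8 8 8 0], max=8
Drop 5: T rot0 at col 1 lands with bottom-row=8; cleared 0 line(s) (total 0); column heights now [2 9 10 9 8 0], max=10
Drop 6: T rot0 at col 1 lands with bottom-row=10; cleared 0 line(s) (total 0); column heights now [2 11 12 11 8 0], max=12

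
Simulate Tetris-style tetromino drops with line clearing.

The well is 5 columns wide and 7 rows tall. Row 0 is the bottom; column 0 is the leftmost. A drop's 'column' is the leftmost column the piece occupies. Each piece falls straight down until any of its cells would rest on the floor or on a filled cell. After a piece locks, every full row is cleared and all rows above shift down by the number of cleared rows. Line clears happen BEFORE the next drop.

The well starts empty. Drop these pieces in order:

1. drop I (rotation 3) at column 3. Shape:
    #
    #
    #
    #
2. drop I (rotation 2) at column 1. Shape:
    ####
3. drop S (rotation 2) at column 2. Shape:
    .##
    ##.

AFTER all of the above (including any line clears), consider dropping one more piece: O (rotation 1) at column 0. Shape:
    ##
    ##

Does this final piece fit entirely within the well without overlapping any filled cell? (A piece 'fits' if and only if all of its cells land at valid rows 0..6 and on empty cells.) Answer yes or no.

Answer: yes

Derivation:
Drop 1: I rot3 at col 3 lands with bottom-row=0; cleared 0 line(s) (total 0); column heights now [0 0 0 4 0], max=4
Drop 2: I rot2 at col 1 lands with bottom-row=4; cleared 0 line(s) (total 0); column heights now [0 5 5 5 5], max=5
Drop 3: S rot2 at col 2 lands with bottom-row=5; cleared 0 line(s) (total 0); column heights now [0 5 6 7 7], max=7
Test piece O rot1 at col 0 (width 2): heights before test = [0 5 6 7 7]; fits = True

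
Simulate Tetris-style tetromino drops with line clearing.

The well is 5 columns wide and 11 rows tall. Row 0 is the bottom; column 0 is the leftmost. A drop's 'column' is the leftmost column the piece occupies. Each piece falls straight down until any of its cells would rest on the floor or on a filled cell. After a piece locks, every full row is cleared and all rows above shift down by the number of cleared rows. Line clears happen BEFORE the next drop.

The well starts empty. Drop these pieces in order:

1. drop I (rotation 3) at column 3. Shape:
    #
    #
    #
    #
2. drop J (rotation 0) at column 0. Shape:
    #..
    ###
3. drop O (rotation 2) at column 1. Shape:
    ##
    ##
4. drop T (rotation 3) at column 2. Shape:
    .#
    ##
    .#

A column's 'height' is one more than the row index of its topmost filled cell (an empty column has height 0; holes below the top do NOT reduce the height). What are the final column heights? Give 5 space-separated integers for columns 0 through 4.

Answer: 2 3 6 7 0

Derivation:
Drop 1: I rot3 at col 3 lands with bottom-row=0; cleared 0 line(s) (total 0); column heights now [0 0 0 4 0], max=4
Drop 2: J rot0 at col 0 lands with bottom-row=0; cleared 0 line(s) (total 0); column heights now [2 1 1 4 0], max=4
Drop 3: O rot2 at col 1 lands with bottom-row=1; cleared 0 line(s) (total 0); column heights now [2 3 3 4 0], max=4
Drop 4: T rot3 at col 2 lands with bottom-row=4; cleared 0 line(s) (total 0); column heights now [2 3 6 7 0], max=7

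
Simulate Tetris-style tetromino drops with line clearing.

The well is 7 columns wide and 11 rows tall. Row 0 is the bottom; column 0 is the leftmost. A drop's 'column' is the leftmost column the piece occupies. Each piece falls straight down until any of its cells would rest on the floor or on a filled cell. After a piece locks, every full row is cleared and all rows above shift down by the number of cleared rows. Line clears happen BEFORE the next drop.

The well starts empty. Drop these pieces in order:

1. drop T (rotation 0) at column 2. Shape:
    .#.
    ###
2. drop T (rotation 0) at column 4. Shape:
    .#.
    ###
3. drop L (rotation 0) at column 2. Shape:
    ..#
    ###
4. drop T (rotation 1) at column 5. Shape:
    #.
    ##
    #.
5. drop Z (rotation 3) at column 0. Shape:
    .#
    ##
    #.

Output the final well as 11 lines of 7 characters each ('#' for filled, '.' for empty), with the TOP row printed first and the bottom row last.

Drop 1: T rot0 at col 2 lands with bottom-row=0; cleared 0 line(s) (total 0); column heights now [0 0 1 2 1 0 0], max=2
Drop 2: T rot0 at col 4 lands with bottom-row=1; cleared 0 line(s) (total 0); column heights now [0 0 1 2 2 3 2], max=3
Drop 3: L rot0 at col 2 lands with bottom-row=2; cleared 0 line(s) (total 0); column heights now [0 0 3 3 4 3 2], max=4
Drop 4: T rot1 at col 5 lands with bottom-row=3; cleared 0 line(s) (total 0); column heights now [0 0 3 3 4 6 5], max=6
Drop 5: Z rot3 at col 0 lands with bottom-row=0; cleared 0 line(s) (total 0); column heights now [2 3 3 3 4 6 5], max=6

Answer: .......
.......
.......
.......
.......
.....#.
.....##
....##.
.#####.
##.####
#.###..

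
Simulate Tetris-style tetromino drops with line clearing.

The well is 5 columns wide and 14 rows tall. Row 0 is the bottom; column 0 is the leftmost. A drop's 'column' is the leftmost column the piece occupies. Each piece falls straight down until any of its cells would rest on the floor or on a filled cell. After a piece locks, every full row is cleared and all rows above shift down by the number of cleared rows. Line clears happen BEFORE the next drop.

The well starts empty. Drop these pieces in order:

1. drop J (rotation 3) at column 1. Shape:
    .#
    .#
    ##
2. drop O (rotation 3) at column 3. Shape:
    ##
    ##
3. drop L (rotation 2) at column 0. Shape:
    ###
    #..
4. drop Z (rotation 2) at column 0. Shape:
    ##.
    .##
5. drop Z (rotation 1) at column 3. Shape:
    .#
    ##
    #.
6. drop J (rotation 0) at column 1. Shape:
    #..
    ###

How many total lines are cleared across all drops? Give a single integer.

Answer: 1

Derivation:
Drop 1: J rot3 at col 1 lands with bottom-row=0; cleared 0 line(s) (total 0); column heights now [0 1 3 0 0], max=3
Drop 2: O rot3 at col 3 lands with bottom-row=0; cleared 0 line(s) (total 0); column heights now [0 1 3 2 2], max=3
Drop 3: L rot2 at col 0 lands with bottom-row=2; cleared 0 line(s) (total 0); column heights now [4 4 4 2 2], max=4
Drop 4: Z rot2 at col 0 lands with bottom-row=4; cleared 0 line(s) (total 0); column heights now [6 6 5 2 2], max=6
Drop 5: Z rot1 at col 3 lands with bottom-row=2; cleared 1 line(s) (total 1); column heights now [5 5 4 3 4], max=5
Drop 6: J rot0 at col 1 lands with bottom-row=5; cleared 0 line(s) (total 1); column heights now [5 7 6 6 4], max=7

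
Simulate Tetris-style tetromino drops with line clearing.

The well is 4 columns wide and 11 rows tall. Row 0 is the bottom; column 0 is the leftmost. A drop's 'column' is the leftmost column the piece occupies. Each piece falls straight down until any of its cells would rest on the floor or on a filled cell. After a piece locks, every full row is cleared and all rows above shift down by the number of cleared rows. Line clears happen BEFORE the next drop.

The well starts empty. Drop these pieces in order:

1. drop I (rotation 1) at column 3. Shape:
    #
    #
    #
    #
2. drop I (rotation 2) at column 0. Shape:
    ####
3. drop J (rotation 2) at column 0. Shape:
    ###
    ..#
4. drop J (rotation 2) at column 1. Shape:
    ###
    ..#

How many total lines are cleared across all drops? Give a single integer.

Drop 1: I rot1 at col 3 lands with bottom-row=0; cleared 0 line(s) (total 0); column heights now [0 0 0 4], max=4
Drop 2: I rot2 at col 0 lands with bottom-row=4; cleared 1 line(s) (total 1); column heights now [0 0 0 4], max=4
Drop 3: J rot2 at col 0 lands with bottom-row=0; cleared 1 line(s) (total 2); column heights now [0 0 1 3], max=3
Drop 4: J rot2 at col 1 lands with bottom-row=3; cleared 0 line(s) (total 2); column heights now [0 5 5 5], max=5

Answer: 2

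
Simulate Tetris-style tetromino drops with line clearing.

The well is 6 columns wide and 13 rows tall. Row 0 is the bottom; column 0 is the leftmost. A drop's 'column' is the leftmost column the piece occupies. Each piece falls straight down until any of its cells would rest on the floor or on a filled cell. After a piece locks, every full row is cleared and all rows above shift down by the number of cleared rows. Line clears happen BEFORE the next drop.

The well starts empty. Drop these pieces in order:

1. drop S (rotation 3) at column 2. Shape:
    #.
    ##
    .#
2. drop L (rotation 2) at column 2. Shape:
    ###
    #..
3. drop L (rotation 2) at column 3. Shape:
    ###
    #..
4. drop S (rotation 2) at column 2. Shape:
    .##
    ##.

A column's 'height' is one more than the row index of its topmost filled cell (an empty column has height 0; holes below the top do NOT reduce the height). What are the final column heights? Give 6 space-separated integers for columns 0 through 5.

Drop 1: S rot3 at col 2 lands with bottom-row=0; cleared 0 line(s) (total 0); column heights now [0 0 3 2 0 0], max=3
Drop 2: L rot2 at col 2 lands with bottom-row=3; cleared 0 line(s) (total 0); column heights now [0 0 5 5 5 0], max=5
Drop 3: L rot2 at col 3 lands with bottom-row=5; cleared 0 line(s) (total 0); column heights now [0 0 5 7 7 7], max=7
Drop 4: S rot2 at col 2 lands with bottom-row=7; cleared 0 line(s) (total 0); column heights now [0 0 8 9 9 7], max=9

Answer: 0 0 8 9 9 7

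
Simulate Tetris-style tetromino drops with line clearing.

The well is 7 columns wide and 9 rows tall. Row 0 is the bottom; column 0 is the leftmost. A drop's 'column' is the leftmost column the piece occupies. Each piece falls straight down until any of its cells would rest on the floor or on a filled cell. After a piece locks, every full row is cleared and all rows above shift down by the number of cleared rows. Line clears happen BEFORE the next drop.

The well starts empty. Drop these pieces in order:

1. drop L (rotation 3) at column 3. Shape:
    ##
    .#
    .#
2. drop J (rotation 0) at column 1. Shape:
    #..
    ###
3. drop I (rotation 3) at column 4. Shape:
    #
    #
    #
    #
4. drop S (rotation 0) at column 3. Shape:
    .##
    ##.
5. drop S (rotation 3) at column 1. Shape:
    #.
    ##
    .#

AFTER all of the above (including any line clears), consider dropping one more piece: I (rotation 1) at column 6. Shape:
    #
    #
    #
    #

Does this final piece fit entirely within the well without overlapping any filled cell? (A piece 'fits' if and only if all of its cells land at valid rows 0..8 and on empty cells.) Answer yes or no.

Answer: yes

Derivation:
Drop 1: L rot3 at col 3 lands with bottom-row=0; cleared 0 line(s) (total 0); column heights now [0 0 0 3 3 0 0], max=3
Drop 2: J rot0 at col 1 lands with bottom-row=3; cleared 0 line(s) (total 0); column heights now [0 5 4 4 3 0 0], max=5
Drop 3: I rot3 at col 4 lands with bottom-row=3; cleared 0 line(s) (total 0); column heights now [0 5 4 4 7 0 0], max=7
Drop 4: S rot0 at col 3 lands with bottom-row=7; cleared 0 line(s) (total 0); column heights now [0 5 4 8 9 9 0], max=9
Drop 5: S rot3 at col 1 lands with bottom-row=4; cleared 0 line(s) (total 0); column heights now [0 7 6 8 9 9 0], max=9
Test piece I rot1 at col 6 (width 1): heights before test = [0 7 6 8 9 9 0]; fits = True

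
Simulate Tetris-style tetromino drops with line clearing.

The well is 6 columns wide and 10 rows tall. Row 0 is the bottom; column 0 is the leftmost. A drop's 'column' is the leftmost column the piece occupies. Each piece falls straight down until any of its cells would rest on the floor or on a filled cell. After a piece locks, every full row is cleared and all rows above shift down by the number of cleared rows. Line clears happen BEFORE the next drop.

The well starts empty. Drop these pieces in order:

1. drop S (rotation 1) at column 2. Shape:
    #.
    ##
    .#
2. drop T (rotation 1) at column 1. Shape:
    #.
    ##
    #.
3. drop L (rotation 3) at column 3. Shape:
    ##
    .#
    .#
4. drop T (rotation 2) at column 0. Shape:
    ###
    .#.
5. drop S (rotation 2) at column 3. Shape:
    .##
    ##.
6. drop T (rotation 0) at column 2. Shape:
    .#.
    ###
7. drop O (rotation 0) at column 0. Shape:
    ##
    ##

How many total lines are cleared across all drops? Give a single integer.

Answer: 0

Derivation:
Drop 1: S rot1 at col 2 lands with bottom-row=0; cleared 0 line(s) (total 0); column heights now [0 0 3 2 0 0], max=3
Drop 2: T rot1 at col 1 lands with bottom-row=2; cleared 0 line(s) (total 0); column heights now [0 5 4 2 0 0], max=5
Drop 3: L rot3 at col 3 lands with bottom-row=0; cleared 0 line(s) (total 0); column heights now [0 5 4 3 3 0], max=5
Drop 4: T rot2 at col 0 lands with bottom-row=5; cleared 0 line(s) (total 0); column heights now [7 7 7 3 3 0], max=7
Drop 5: S rot2 at col 3 lands with bottom-row=3; cleared 0 line(s) (total 0); column heights now [7 7 7 4 5 5], max=7
Drop 6: T rot0 at col 2 lands with bottom-row=7; cleared 0 line(s) (total 0); column heights now [7 7 8 9 8 5], max=9
Drop 7: O rot0 at col 0 lands with bottom-row=7; cleared 0 line(s) (total 0); column heights now [9 9 8 9 8 5], max=9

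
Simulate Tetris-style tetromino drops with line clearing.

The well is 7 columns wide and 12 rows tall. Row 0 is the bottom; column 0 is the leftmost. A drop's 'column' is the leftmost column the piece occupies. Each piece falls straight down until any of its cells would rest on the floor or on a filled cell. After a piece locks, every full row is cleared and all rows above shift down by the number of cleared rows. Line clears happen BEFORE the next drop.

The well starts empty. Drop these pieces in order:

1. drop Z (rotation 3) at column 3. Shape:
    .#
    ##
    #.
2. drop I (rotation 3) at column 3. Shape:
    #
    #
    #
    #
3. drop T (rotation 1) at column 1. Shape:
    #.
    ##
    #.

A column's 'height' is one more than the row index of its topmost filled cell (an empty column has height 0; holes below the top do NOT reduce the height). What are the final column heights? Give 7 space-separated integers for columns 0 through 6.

Drop 1: Z rot3 at col 3 lands with bottom-row=0; cleared 0 line(s) (total 0); column heights now [0 0 0 2 3 0 0], max=3
Drop 2: I rot3 at col 3 lands with bottom-row=2; cleared 0 line(s) (total 0); column heights now [0 0 0 6 3 0 0], max=6
Drop 3: T rot1 at col 1 lands with bottom-row=0; cleared 0 line(s) (total 0); column heights now [0 3 2 6 3 0 0], max=6

Answer: 0 3 2 6 3 0 0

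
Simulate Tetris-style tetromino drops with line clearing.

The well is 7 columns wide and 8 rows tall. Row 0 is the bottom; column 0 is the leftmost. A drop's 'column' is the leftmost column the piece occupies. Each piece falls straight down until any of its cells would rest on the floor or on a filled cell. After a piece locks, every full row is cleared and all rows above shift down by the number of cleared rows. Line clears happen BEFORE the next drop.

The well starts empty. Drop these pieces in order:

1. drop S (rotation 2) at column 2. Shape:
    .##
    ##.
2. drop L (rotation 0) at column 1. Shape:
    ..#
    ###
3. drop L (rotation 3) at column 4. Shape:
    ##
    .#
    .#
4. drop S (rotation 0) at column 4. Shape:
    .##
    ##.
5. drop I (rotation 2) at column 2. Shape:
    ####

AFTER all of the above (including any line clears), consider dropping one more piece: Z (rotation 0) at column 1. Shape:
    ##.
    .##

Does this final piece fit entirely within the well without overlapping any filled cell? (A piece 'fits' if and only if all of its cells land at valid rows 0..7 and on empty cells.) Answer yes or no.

Drop 1: S rot2 at col 2 lands with bottom-row=0; cleared 0 line(s) (total 0); column heights now [0 0 1 2 2 0 0], max=2
Drop 2: L rot0 at col 1 lands with bottom-row=2; cleared 0 line(s) (total 0); column heights now [0 3 3 4 2 0 0], max=4
Drop 3: L rot3 at col 4 lands with bottom-row=0; cleared 0 line(s) (total 0); column heights now [0 3 3 4 3 3 0], max=4
Drop 4: S rot0 at col 4 lands with bottom-row=3; cleared 0 line(s) (total 0); column heights now [0 3 3 4 4 5 5], max=5
Drop 5: I rot2 at col 2 lands with bottom-row=5; cleared 0 line(s) (total 0); column heights now [0 3 6 6 6 6 5], max=6
Test piece Z rot0 at col 1 (width 3): heights before test = [0 3 6 6 6 6 5]; fits = True

Answer: yes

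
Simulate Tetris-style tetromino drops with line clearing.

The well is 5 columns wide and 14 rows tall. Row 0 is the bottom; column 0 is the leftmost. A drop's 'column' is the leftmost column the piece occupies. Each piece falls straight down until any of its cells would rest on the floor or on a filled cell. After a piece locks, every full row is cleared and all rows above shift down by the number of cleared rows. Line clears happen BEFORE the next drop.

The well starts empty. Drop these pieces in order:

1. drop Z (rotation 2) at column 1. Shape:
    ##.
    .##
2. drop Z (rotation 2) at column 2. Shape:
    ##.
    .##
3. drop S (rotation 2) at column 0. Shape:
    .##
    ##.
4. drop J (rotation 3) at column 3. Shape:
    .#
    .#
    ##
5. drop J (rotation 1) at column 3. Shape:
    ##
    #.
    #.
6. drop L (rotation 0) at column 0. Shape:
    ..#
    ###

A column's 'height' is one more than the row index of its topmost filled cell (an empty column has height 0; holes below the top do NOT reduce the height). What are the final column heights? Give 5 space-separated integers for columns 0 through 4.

Drop 1: Z rot2 at col 1 lands with bottom-row=0; cleared 0 line(s) (total 0); column heights now [0 2 2 1 0], max=2
Drop 2: Z rot2 at col 2 lands with bottom-row=1; cleared 0 line(s) (total 0); column heights now [0 2 3 3 2], max=3
Drop 3: S rot2 at col 0 lands with bottom-row=2; cleared 0 line(s) (total 0); column heights now [3 4 4 3 2], max=4
Drop 4: J rot3 at col 3 lands with bottom-row=3; cleared 0 line(s) (total 0); column heights now [3 4 4 4 6], max=6
Drop 5: J rot1 at col 3 lands with bottom-row=4; cleared 0 line(s) (total 0); column heights now [3 4 4 7 7], max=7
Drop 6: L rot0 at col 0 lands with bottom-row=4; cleared 1 line(s) (total 1); column heights now [3 4 5 6 6], max=6

Answer: 3 4 5 6 6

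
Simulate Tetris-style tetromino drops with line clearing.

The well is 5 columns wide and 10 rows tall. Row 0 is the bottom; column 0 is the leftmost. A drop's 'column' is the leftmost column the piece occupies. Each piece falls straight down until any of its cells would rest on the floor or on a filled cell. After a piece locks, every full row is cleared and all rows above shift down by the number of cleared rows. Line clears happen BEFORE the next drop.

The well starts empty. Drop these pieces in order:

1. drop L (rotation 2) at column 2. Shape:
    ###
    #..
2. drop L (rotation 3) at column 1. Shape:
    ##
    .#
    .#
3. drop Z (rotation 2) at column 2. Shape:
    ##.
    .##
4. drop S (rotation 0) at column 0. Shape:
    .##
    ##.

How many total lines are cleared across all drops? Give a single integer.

Answer: 0

Derivation:
Drop 1: L rot2 at col 2 lands with bottom-row=0; cleared 0 line(s) (total 0); column heights now [0 0 2 2 2], max=2
Drop 2: L rot3 at col 1 lands with bottom-row=2; cleared 0 line(s) (total 0); column heights now [0 5 5 2 2], max=5
Drop 3: Z rot2 at col 2 lands with bottom-row=4; cleared 0 line(s) (total 0); column heights now [0 5 6 6 5], max=6
Drop 4: S rot0 at col 0 lands with bottom-row=5; cleared 0 line(s) (total 0); column heights now [6 7 7 6 5], max=7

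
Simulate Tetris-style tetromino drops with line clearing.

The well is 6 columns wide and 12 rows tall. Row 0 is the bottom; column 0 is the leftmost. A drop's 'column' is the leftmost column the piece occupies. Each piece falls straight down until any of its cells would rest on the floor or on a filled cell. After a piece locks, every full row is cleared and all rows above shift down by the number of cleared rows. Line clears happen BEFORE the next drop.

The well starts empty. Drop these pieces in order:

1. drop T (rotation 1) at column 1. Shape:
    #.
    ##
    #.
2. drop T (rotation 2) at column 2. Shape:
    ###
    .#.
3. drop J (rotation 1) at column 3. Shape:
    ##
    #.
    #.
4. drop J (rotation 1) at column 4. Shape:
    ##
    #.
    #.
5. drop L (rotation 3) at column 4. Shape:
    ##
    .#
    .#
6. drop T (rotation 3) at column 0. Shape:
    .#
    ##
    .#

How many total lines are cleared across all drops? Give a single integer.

Drop 1: T rot1 at col 1 lands with bottom-row=0; cleared 0 line(s) (total 0); column heights now [0 3 2 0 0 0], max=3
Drop 2: T rot2 at col 2 lands with bottom-row=1; cleared 0 line(s) (total 0); column heights now [0 3 3 3 3 0], max=3
Drop 3: J rot1 at col 3 lands with bottom-row=3; cleared 0 line(s) (total 0); column heights now [0 3 3 6 6 0], max=6
Drop 4: J rot1 at col 4 lands with bottom-row=6; cleared 0 line(s) (total 0); column heights now [0 3 3 6 9 9], max=9
Drop 5: L rot3 at col 4 lands with bottom-row=9; cleared 0 line(s) (total 0); column heights now [0 3 3 6 12 12], max=12
Drop 6: T rot3 at col 0 lands with bottom-row=3; cleared 0 line(s) (total 0); column heights now [5 6 3 6 12 12], max=12

Answer: 0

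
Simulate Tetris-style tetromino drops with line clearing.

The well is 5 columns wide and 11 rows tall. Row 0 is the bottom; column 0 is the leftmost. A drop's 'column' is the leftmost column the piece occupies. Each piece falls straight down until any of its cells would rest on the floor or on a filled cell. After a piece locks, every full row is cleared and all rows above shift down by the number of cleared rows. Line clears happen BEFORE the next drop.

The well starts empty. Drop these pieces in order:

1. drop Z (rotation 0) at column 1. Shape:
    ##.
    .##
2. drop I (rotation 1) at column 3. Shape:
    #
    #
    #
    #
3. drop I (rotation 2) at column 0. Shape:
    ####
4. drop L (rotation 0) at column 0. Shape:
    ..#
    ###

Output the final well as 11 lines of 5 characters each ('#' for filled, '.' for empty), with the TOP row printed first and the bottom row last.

Answer: .....
.....
.....
..#..
###..
####.
...#.
...#.
...#.
.###.
..##.

Derivation:
Drop 1: Z rot0 at col 1 lands with bottom-row=0; cleared 0 line(s) (total 0); column heights now [0 2 2 1 0], max=2
Drop 2: I rot1 at col 3 lands with bottom-row=1; cleared 0 line(s) (total 0); column heights now [0 2 2 5 0], max=5
Drop 3: I rot2 at col 0 lands with bottom-row=5; cleared 0 line(s) (total 0); column heights now [6 6 6 6 0], max=6
Drop 4: L rot0 at col 0 lands with bottom-row=6; cleared 0 line(s) (total 0); column heights now [7 7 8 6 0], max=8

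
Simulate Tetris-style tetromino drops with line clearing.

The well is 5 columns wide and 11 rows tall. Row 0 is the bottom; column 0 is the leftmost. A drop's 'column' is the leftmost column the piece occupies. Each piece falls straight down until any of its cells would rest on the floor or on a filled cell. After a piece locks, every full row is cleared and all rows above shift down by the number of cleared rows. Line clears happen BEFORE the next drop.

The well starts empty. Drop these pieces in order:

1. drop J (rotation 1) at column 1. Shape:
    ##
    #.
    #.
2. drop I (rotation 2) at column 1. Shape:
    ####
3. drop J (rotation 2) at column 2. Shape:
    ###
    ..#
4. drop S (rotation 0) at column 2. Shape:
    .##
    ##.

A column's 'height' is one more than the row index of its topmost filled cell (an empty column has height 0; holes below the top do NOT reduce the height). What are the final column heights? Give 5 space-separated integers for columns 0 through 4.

Answer: 0 4 7 8 8

Derivation:
Drop 1: J rot1 at col 1 lands with bottom-row=0; cleared 0 line(s) (total 0); column heights now [0 3 3 0 0], max=3
Drop 2: I rot2 at col 1 lands with bottom-row=3; cleared 0 line(s) (total 0); column heights now [0 4 4 4 4], max=4
Drop 3: J rot2 at col 2 lands with bottom-row=4; cleared 0 line(s) (total 0); column heights now [0 4 6 6 6], max=6
Drop 4: S rot0 at col 2 lands with bottom-row=6; cleared 0 line(s) (total 0); column heights now [0 4 7 8 8], max=8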